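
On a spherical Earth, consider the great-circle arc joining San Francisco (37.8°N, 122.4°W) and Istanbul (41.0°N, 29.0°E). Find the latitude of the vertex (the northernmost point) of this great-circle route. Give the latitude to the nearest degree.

The great circle lies in the plane with unit normal n̂ = (p₁ × p₂)/|p₁ × p₂|.
Here n̂_z ≈ +0.288; the vertex latitude is φ_max = arccos|n̂_z| ≈ 73.3°.
Check via Clairaut: cos φ_max = |cos φ₁| · sin C = cos(37.8°)·sin(21.3°) ≈ 0.288, again giving ≈ 73.3°.

≈ 73°N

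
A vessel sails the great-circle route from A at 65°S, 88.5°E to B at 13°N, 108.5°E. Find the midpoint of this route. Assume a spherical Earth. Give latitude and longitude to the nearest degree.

≈ 26°S, 102°E

Convert each endpoint to a unit vector on the sphere (x = cos φ cos λ, y = cos φ sin λ, z = sin φ).
The central angle between the endpoints is δ = arccos(p₁·p₂) ≈ 1.387 rad (79.5°).
Interpolate at f = 1/2 with slerp weights a = sin((1−f)δ)/sin δ ≈ 0.650, b = sin(fδ)/sin δ ≈ 0.650.
p = a·p₁ + b·p₂ ≈ (-0.194, 0.875, -0.443); φ = arcsin(p_z) ≈ -26.29°, λ = atan2(p_y, p_x) ≈ 102.48°.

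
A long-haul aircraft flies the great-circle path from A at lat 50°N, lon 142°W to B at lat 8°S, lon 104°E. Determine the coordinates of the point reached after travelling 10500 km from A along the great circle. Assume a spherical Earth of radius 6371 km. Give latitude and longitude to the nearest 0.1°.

≈ lat 5.3°N, lon 114.7°E

From cos δ = sin φ₁ sin φ₂ + cos φ₁ cos φ₂ cos Δλ, the central angle is δ ≈ 1.945 rad (111.4°). The total great-circle distance is δ·R ≈ 1.945 × 6371 ≈ 12391 km, so the target fraction is f = 10500/12391 ≈ 0.847.
Interpolate at f ≈ 0.847 with slerp weights a = sin((1−f)δ)/sin δ ≈ 0.314, b = sin(fδ)/sin δ ≈ 1.071.
p = a·p₁ + b·p₂ ≈ (-0.416, 0.905, 0.092); φ = arcsin(p_z) ≈ 5.26°, λ = atan2(p_y, p_x) ≈ 114.68°.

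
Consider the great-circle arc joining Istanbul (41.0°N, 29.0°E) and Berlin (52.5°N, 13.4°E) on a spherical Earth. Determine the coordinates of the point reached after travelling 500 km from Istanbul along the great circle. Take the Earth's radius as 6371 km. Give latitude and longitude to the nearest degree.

≈ 45°N, 25°E

The haversine formula gives a central angle δ ≈ 0.273 rad (15.6°) between the endpoints. The total great-circle distance is δ·R ≈ 0.273 × 6371 ≈ 1738 km, so the target fraction is f = 500/1738 ≈ 0.288.
Interpolate at f ≈ 0.288 with slerp weights a = sin((1−f)δ)/sin δ ≈ 0.717, b = sin(fδ)/sin δ ≈ 0.291.
p = a·p₁ + b·p₂ ≈ (0.645, 0.303, 0.701); φ = arcsin(p_z) ≈ 44.51°, λ = atan2(p_y, p_x) ≈ 25.17°.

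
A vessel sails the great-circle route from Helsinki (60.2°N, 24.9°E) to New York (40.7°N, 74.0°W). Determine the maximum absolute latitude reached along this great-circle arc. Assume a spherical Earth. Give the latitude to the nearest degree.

≈ 64°N

The great circle lies in the plane with unit normal n̂ = (p₁ × p₂)/|p₁ × p₂|.
Here n̂_z ≈ -0.432; the vertex latitude is φ_max = arccos|n̂_z| ≈ 64.4°.
Check via Clairaut: cos φ_max = |cos φ₁| · sin C = cos(60.2°)·sin(60.4°) ≈ 0.432, again giving ≈ 64.4°.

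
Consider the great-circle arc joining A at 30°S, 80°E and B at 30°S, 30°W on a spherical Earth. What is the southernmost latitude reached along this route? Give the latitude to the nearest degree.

≈ 45°S

The great circle lies in the plane with unit normal n̂ = (p₁ × p₂)/|p₁ × p₂|.
Here n̂_z ≈ -0.705; the vertex latitude is φ_max = arccos|n̂_z| ≈ 45.2°.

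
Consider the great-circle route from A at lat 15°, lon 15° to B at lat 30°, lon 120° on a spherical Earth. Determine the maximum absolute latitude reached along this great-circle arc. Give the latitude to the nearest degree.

≈ 36°

The great circle lies in the plane with unit normal n̂ = (p₁ × p₂)/|p₁ × p₂|.
Here n̂_z ≈ +0.811; the vertex latitude is φ_max = arccos|n̂_z| ≈ 35.8°.
Check via Clairaut: cos φ_max = |cos φ₁| · sin C = cos(15.0°)·sin(57.1°) ≈ 0.811, again giving ≈ 35.8°.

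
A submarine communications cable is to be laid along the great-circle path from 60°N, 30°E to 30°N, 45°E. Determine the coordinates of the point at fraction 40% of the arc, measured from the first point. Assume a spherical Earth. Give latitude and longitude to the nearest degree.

Convert each endpoint to a unit vector on the sphere (x = cos φ cos λ, y = cos φ sin λ, z = sin φ).
The central angle between the endpoints is δ = arccos(p₁·p₂) ≈ 0.552 rad (31.6°).
Interpolate at f = 0.40 with slerp weights a = sin((1−f)δ)/sin δ ≈ 0.620, b = sin(fδ)/sin δ ≈ 0.418.
p = a·p₁ + b·p₂ ≈ (0.524, 0.411, 0.746); φ = arcsin(p_z) ≈ 48.24°, λ = atan2(p_y, p_x) ≈ 38.08°.

≈ 48°N, 38°E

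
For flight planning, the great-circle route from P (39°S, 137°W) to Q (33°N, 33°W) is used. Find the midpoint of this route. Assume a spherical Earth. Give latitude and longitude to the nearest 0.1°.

≈ (4.9°S, 82.2°W)

Convert each endpoint to a unit vector on the sphere (x = cos φ cos λ, y = cos φ sin λ, z = sin φ).
The central angle between the endpoints is δ = arccos(p₁·p₂) ≈ 2.095 rad (120.0°).
Interpolate at f = 1/2 with slerp weights a = sin((1−f)δ)/sin δ ≈ 1.000, b = sin(fδ)/sin δ ≈ 1.000.
p = a·p₁ + b·p₂ ≈ (0.135, -0.987, -0.085); φ = arcsin(p_z) ≈ -4.86°, λ = atan2(p_y, p_x) ≈ -82.21°.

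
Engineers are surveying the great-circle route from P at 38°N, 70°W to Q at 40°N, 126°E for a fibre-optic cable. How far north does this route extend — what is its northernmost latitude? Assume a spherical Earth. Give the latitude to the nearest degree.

The great circle lies in the plane with unit normal n̂ = (p₁ × p₂)/|p₁ × p₂|.
Here n̂_z ≈ -0.169; the vertex latitude is φ_max = arccos|n̂_z| ≈ 80.3°.

≈ 80°N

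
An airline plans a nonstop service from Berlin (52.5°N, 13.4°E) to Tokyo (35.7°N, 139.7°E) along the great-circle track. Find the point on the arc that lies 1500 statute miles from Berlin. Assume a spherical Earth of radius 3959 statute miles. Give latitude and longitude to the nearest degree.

≈ (65°N, 49°E)

Convert each endpoint to a unit vector on the sphere (x = cos φ cos λ, y = cos φ sin λ, z = sin φ).
The central angle between the endpoints is δ = arccos(p₁·p₂) ≈ 1.400 rad (80.2°). The total great-circle distance is δ·R ≈ 1.400 × 3959 ≈ 5541 mi, so the target fraction is f = 1500/5541 ≈ 0.271.
Interpolate at f ≈ 0.271 with slerp weights a = sin((1−f)δ)/sin δ ≈ 0.865, b = sin(fδ)/sin δ ≈ 0.375.
p = a·p₁ + b·p₂ ≈ (0.280, 0.319, 0.905); φ = arcsin(p_z) ≈ 64.88°, λ = atan2(p_y, p_x) ≈ 48.76°.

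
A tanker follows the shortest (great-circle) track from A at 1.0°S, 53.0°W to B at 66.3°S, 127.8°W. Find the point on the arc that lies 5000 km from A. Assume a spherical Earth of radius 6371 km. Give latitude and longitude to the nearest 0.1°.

≈ 41.5°S, 74.6°W

Write both endpoints as unit vectors p₁, p₂ with components (cos φ cos λ, cos φ sin λ, sin φ).
The central angle between the endpoints is δ = arccos(p₁·p₂) ≈ 1.449 rad (83.0°). The total great-circle distance is δ·R ≈ 1.449 × 6371 ≈ 9233 km, so the target fraction is f = 5000/9233 ≈ 0.542.
Interpolate at f ≈ 0.542 with slerp weights a = sin((1−f)δ)/sin δ ≈ 0.621, b = sin(fδ)/sin δ ≈ 0.712.
p = a·p₁ + b·p₂ ≈ (0.198, -0.722, -0.663); φ = arcsin(p_z) ≈ -41.51°, λ = atan2(p_y, p_x) ≈ -74.64°.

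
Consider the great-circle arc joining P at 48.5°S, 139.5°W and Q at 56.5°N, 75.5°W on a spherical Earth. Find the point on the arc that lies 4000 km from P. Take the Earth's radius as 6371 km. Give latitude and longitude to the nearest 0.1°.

Convert each endpoint to a unit vector on the sphere (x = cos φ cos λ, y = cos φ sin λ, z = sin φ).
The central angle between the endpoints is δ = arccos(p₁·p₂) ≈ 2.054 rad (117.7°). The total great-circle distance is δ·R ≈ 2.054 × 6371 ≈ 13083 km, so the target fraction is f = 4000/13083 ≈ 0.306.
Interpolate at f ≈ 0.306 with slerp weights a = sin((1−f)δ)/sin δ ≈ 1.117, b = sin(fδ)/sin δ ≈ 0.663.
p = a·p₁ + b·p₂ ≈ (-0.471, -0.835, -0.284); φ = arcsin(p_z) ≈ -16.48°, λ = atan2(p_y, p_x) ≈ -119.43°.

≈ 16.5°S, 119.4°W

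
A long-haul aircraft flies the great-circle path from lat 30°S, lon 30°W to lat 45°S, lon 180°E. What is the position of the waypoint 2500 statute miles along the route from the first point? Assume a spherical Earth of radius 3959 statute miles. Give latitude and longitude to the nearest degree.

≈ lat 62°S, lon 57°W

From cos δ = sin φ₁ sin φ₂ + cos φ₁ cos φ₂ cos Δλ, the central angle is δ ≈ 1.749 rad (100.2°). The total great-circle distance is δ·R ≈ 1.749 × 3959 ≈ 6922 mi, so the target fraction is f = 2500/6922 ≈ 0.361.
Interpolate at f ≈ 0.361 with slerp weights a = sin((1−f)δ)/sin δ ≈ 0.913, b = sin(fδ)/sin δ ≈ 0.600.
p = a·p₁ + b·p₂ ≈ (0.261, -0.395, -0.881); φ = arcsin(p_z) ≈ -61.73°, λ = atan2(p_y, p_x) ≈ -56.60°.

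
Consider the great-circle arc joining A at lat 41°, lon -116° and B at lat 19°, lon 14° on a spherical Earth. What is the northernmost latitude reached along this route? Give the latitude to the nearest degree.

The great circle lies in the plane with unit normal n̂ = (p₁ × p₂)/|p₁ × p₂|.
Here n̂_z ≈ +0.564; the vertex latitude is φ_max = arccos|n̂_z| ≈ 55.7°.
Check via Clairaut: cos φ_max = |cos φ₁| · sin C = cos(41.0°)·sin(48.3°) ≈ 0.564, again giving ≈ 55.7°.

≈ 56°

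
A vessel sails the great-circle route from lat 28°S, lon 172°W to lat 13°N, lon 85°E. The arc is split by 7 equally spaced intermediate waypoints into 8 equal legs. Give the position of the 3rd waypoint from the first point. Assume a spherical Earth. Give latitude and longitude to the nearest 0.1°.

≈ lat 17.5°S, lon 145.6°E

Write both endpoints as unit vectors p₁, p₂ with components (cos φ cos λ, cos φ sin λ, sin φ).
The central angle between the endpoints is δ = arccos(p₁·p₂) ≈ 1.875 rad (107.4°).
Interpolate at f = 3/8 with slerp weights a = sin((1−f)δ)/sin δ ≈ 0.966, b = sin(fδ)/sin δ ≈ 0.678.
p = a·p₁ + b·p₂ ≈ (-0.787, 0.539, -0.301); φ = arcsin(p_z) ≈ -17.51°, λ = atan2(p_y, p_x) ≈ 145.59°.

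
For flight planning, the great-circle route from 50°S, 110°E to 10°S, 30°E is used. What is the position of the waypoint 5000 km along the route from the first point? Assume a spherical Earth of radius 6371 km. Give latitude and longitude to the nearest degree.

Write both endpoints as unit vectors p₁, p₂ with components (cos φ cos λ, cos φ sin λ, sin φ).
The central angle between the endpoints is δ = arccos(p₁·p₂) ≈ 1.325 rad (75.9°). The total great-circle distance is δ·R ≈ 1.325 × 6371 ≈ 8444 km, so the target fraction is f = 5000/8444 ≈ 0.592.
Interpolate at f ≈ 0.592 with slerp weights a = sin((1−f)δ)/sin δ ≈ 0.531, b = sin(fδ)/sin δ ≈ 0.729.
p = a·p₁ + b·p₂ ≈ (0.505, 0.679, -0.533); φ = arcsin(p_z) ≈ -32.20°, λ = atan2(p_y, p_x) ≈ 53.38°.

≈ 32°S, 53°E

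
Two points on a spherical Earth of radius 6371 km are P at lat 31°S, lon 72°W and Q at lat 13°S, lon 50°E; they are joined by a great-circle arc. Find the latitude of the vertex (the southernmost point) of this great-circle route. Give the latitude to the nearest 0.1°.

≈ 41.5°S

The great circle lies in the plane with unit normal n̂ = (p₁ × p₂)/|p₁ × p₂|.
Here n̂_z ≈ +0.749; the vertex latitude is φ_max = arccos|n̂_z| ≈ 41.5°.
Check via Clairaut: cos φ_max = |cos φ₁| · sin C = cos(31.0°)·sin(119.0°) ≈ 0.749, again giving ≈ 41.5°.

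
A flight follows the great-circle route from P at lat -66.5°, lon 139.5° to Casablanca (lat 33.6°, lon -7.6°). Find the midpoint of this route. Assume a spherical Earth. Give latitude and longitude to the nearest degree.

Convert each endpoint to a unit vector on the sphere (x = cos φ cos λ, y = cos φ sin λ, z = sin φ).
The central angle between the endpoints is δ = arccos(p₁·p₂) ≈ 2.476 rad (141.8°).
Interpolate at f = 1/2 with slerp weights a = sin((1−f)δ)/sin δ ≈ 1.530, b = sin(fδ)/sin δ ≈ 1.530.
p = a·p₁ + b·p₂ ≈ (0.799, 0.228, -0.556); φ = arcsin(p_z) ≈ -33.80°, λ = atan2(p_y, p_x) ≈ 15.90°.

≈ lat -34°, lon 16°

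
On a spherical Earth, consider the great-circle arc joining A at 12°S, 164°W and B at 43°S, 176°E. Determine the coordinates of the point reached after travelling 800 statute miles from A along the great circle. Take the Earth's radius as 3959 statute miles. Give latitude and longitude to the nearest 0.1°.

≈ 22.4°S, 169.4°W

From cos δ = sin φ₁ sin φ₂ + cos φ₁ cos φ₂ cos Δλ, the central angle is δ ≈ 0.620 rad (35.5°). The total great-circle distance is δ·R ≈ 0.620 × 3959 ≈ 2454 mi, so the target fraction is f = 800/2454 ≈ 0.326.
Interpolate at f ≈ 0.326 with slerp weights a = sin((1−f)δ)/sin δ ≈ 0.698, b = sin(fδ)/sin δ ≈ 0.346.
p = a·p₁ + b·p₂ ≈ (-0.909, -0.171, -0.381); φ = arcsin(p_z) ≈ -22.39°, λ = atan2(p_y, p_x) ≈ -169.36°.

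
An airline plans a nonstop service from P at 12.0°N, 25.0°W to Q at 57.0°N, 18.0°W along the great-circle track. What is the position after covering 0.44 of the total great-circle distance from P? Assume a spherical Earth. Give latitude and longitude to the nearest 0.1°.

≈ 31.8°N, 22.9°W

Convert each endpoint to a unit vector on the sphere (x = cos φ cos λ, y = cos φ sin λ, z = sin φ).
The central angle between the endpoints is δ = arccos(p₁·p₂) ≈ 0.791 rad (45.3°).
Interpolate at f = 0.44 with slerp weights a = sin((1−f)δ)/sin δ ≈ 0.603, b = sin(fδ)/sin δ ≈ 0.480.
p = a·p₁ + b·p₂ ≈ (0.783, -0.330, 0.528); φ = arcsin(p_z) ≈ 31.84°, λ = atan2(p_y, p_x) ≈ -22.85°.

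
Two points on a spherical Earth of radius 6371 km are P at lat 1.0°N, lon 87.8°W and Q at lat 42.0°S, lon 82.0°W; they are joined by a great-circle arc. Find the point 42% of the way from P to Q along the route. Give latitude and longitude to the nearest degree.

≈ lat 17°S, lon 86°W

Convert each endpoint to a unit vector on the sphere (x = cos φ cos λ, y = cos φ sin λ, z = sin φ).
The central angle between the endpoints is δ = arccos(p₁·p₂) ≈ 0.756 rad (43.3°).
Interpolate at f = 0.42 with slerp weights a = sin((1−f)δ)/sin δ ≈ 0.619, b = sin(fδ)/sin δ ≈ 0.455.
p = a·p₁ + b·p₂ ≈ (0.071, -0.953, -0.294); φ = arcsin(p_z) ≈ -17.08°, λ = atan2(p_y, p_x) ≈ -85.75°.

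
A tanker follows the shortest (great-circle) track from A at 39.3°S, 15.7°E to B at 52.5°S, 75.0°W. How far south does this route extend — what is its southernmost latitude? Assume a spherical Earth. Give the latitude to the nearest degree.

≈ 57°S

The great circle lies in the plane with unit normal n̂ = (p₁ × p₂)/|p₁ × p₂|.
Here n̂_z ≈ -0.543; the vertex latitude is φ_max = arccos|n̂_z| ≈ 57.1°.
Check via Clairaut: cos φ_max = |cos φ₁| · sin C = cos(39.3°)·sin(135.5°) ≈ 0.543, again giving ≈ 57.1°.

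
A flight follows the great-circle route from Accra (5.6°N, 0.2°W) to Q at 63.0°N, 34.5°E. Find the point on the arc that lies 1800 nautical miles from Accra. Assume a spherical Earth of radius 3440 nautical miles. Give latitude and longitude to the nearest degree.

≈ 34°N, 10°E

Convert each endpoint to a unit vector on the sphere (x = cos φ cos λ, y = cos φ sin λ, z = sin φ).
The central angle between the endpoints is δ = arccos(p₁·p₂) ≈ 1.095 rad (62.7°). The total great-circle distance is δ·R ≈ 1.095 × 3440 ≈ 3765 nmi, so the target fraction is f = 1800/3765 ≈ 0.478.
Interpolate at f ≈ 0.478 with slerp weights a = sin((1−f)δ)/sin δ ≈ 0.608, b = sin(fδ)/sin δ ≈ 0.562.
p = a·p₁ + b·p₂ ≈ (0.816, 0.142, 0.560); φ = arcsin(p_z) ≈ 34.08°, λ = atan2(p_y, p_x) ≈ 9.90°.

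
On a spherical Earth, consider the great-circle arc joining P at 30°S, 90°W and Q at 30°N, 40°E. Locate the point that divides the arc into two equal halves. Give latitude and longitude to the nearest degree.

≈ 0°N, 25°W

Convert each endpoint to a unit vector on the sphere (x = cos φ cos λ, y = cos φ sin λ, z = sin φ).
The central angle between the endpoints is δ = arccos(p₁·p₂) ≈ 2.392 rad (137.1°).
Interpolate at f = 1/2 with slerp weights a = sin((1−f)δ)/sin δ ≈ 1.366, b = sin(fδ)/sin δ ≈ 1.366.
p = a·p₁ + b·p₂ ≈ (0.906, -0.423, 0.000); φ = arcsin(p_z) ≈ 0.00°, λ = atan2(p_y, p_x) ≈ -25.00°.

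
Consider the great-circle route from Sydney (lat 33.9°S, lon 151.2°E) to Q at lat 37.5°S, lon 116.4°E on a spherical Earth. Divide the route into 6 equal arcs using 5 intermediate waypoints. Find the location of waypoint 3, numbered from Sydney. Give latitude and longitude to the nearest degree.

Convert each endpoint to a unit vector on the sphere (x = cos φ cos λ, y = cos φ sin λ, z = sin φ).
The central angle between the endpoints is δ = arccos(p₁·p₂) ≈ 0.494 rad (28.3°).
Interpolate at f = 3/6 with slerp weights a = sin((1−f)δ)/sin δ ≈ 0.516, b = sin(fδ)/sin δ ≈ 0.516.
p = a·p₁ + b·p₂ ≈ (-0.557, 0.573, -0.602); φ = arcsin(p_z) ≈ -36.98°, λ = atan2(p_y, p_x) ≈ 134.21°.

≈ lat 37°S, lon 134°E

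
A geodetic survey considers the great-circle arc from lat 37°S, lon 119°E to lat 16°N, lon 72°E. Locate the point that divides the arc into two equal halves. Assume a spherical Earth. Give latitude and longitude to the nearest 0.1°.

≈ lat 11.4°S, lon 93.2°E

Convert each endpoint to a unit vector on the sphere (x = cos φ cos λ, y = cos φ sin λ, z = sin φ).
The central angle between the endpoints is δ = arccos(p₁·p₂) ≈ 1.205 rad (69.0°).
Interpolate at f = 1/2 with slerp weights a = sin((1−f)δ)/sin δ ≈ 0.607, b = sin(fδ)/sin δ ≈ 0.607.
p = a·p₁ + b·p₂ ≈ (-0.055, 0.979, -0.198); φ = arcsin(p_z) ≈ -11.42°, λ = atan2(p_y, p_x) ≈ 93.20°.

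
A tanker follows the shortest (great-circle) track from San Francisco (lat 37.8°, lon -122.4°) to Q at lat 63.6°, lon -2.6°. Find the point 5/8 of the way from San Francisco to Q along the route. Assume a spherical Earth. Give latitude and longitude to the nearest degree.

≈ lat 70°, lon -69°

Write both endpoints as unit vectors p₁, p₂ with components (cos φ cos λ, cos φ sin λ, sin φ).
The central angle between the endpoints is δ = arccos(p₁·p₂) ≈ 1.187 rad (68.0°).
Interpolate at f = 5/8 with slerp weights a = sin((1−f)δ)/sin δ ≈ 0.464, b = sin(fδ)/sin δ ≈ 0.729.
p = a·p₁ + b·p₂ ≈ (0.127, -0.324, 0.937); φ = arcsin(p_z) ≈ 69.61°, λ = atan2(p_y, p_x) ≈ -68.62°.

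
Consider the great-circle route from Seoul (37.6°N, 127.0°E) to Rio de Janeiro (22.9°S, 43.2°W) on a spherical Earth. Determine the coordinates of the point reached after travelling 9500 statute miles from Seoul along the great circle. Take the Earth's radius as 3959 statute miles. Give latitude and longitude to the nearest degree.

Convert each endpoint to a unit vector on the sphere (x = cos φ cos λ, y = cos φ sin λ, z = sin φ).
The central angle between the endpoints is δ = arccos(p₁·p₂) ≈ 2.846 rad (163.1°). The total great-circle distance is δ·R ≈ 2.846 × 3959 ≈ 11267 mi, so the target fraction is f = 9500/11267 ≈ 0.843.
Interpolate at f ≈ 0.843 with slerp weights a = sin((1−f)δ)/sin δ ≈ 1.482, b = sin(fδ)/sin δ ≈ 2.319.
p = a·p₁ + b·p₂ ≈ (0.851, -0.525, 0.002); φ = arcsin(p_z) ≈ 0.09°, λ = atan2(p_y, p_x) ≈ -31.67°.

≈ (0°N, 32°W)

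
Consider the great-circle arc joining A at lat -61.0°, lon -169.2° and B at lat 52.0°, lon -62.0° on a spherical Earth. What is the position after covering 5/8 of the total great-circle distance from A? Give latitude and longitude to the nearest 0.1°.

The haversine formula gives a central angle δ ≈ 2.461 rad (141.0°) between the endpoints.
Interpolate at f = 5/8 with slerp weights a = sin((1−f)δ)/sin δ ≈ 1.268, b = sin(fδ)/sin δ ≈ 1.589.
p = a·p₁ + b·p₂ ≈ (-0.144, -0.979, 0.143); φ = arcsin(p_z) ≈ 8.24°, λ = atan2(p_y, p_x) ≈ -98.40°.

≈ lat 8.2°, lon -98.4°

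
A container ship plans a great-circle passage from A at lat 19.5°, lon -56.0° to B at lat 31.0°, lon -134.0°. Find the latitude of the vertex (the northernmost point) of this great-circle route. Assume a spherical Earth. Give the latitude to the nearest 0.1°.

The great circle lies in the plane with unit normal n̂ = (p₁ × p₂)/|p₁ × p₂|.
Here n̂_z ≈ -0.840; the vertex latitude is φ_max = arccos|n̂_z| ≈ 32.8°.
Check via Clairaut: cos φ_max = |cos φ₁| · sin C = cos(19.5°)·sin(63.1°) ≈ 0.840, again giving ≈ 32.8°.

≈ 32.8°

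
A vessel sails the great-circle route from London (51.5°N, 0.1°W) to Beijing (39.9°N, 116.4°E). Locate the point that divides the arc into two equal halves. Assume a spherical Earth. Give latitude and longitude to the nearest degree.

Convert each endpoint to a unit vector on the sphere (x = cos φ cos λ, y = cos φ sin λ, z = sin φ).
The central angle between the endpoints is δ = arccos(p₁·p₂) ≈ 1.278 rad (73.2°).
Interpolate at f = 1/2 with slerp weights a = sin((1−f)δ)/sin δ ≈ 0.623, b = sin(fδ)/sin δ ≈ 0.623.
p = a·p₁ + b·p₂ ≈ (0.175, 0.427, 0.887); φ = arcsin(p_z) ≈ 62.49°, λ = atan2(p_y, p_x) ≈ 67.70°.

≈ 62°N, 68°E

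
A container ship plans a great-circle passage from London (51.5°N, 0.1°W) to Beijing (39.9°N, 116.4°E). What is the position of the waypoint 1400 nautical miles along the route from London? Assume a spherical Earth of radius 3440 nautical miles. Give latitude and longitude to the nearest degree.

Write both endpoints as unit vectors p₁, p₂ with components (cos φ cos λ, cos φ sin λ, sin φ).
The central angle between the endpoints is δ = arccos(p₁·p₂) ≈ 1.278 rad (73.2°). The total great-circle distance is δ·R ≈ 1.278 × 3440 ≈ 4395 nmi, so the target fraction is f = 1400/4395 ≈ 0.319.
Interpolate at f ≈ 0.319 with slerp weights a = sin((1−f)δ)/sin δ ≈ 0.799, b = sin(fδ)/sin δ ≈ 0.413.
p = a·p₁ + b·p₂ ≈ (0.356, 0.283, 0.890); φ = arcsin(p_z) ≈ 62.93°, λ = atan2(p_y, p_x) ≈ 38.49°.

≈ 63°N, 38°E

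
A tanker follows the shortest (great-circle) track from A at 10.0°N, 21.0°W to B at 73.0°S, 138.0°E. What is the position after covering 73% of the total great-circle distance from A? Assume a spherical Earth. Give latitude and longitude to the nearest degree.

≈ 73°S, 3°E

Convert each endpoint to a unit vector on the sphere (x = cos φ cos λ, y = cos φ sin λ, z = sin φ).
The central angle between the endpoints is δ = arccos(p₁·p₂) ≈ 2.021 rad (115.8°).
Interpolate at f = 0.73 with slerp weights a = sin((1−f)δ)/sin δ ≈ 0.576, b = sin(fδ)/sin δ ≈ 1.105.
p = a·p₁ + b·p₂ ≈ (0.290, 0.013, -0.957); φ = arcsin(p_z) ≈ -73.15°, λ = atan2(p_y, p_x) ≈ 2.55°.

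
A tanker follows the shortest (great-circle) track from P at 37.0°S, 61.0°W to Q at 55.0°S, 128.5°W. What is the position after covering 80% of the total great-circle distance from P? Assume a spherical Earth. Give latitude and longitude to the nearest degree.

Write both endpoints as unit vectors p₁, p₂ with components (cos φ cos λ, cos φ sin λ, sin φ).
The central angle between the endpoints is δ = arccos(p₁·p₂) ≈ 0.839 rad (48.1°).
Interpolate at f = 0.80 with slerp weights a = sin((1−f)δ)/sin δ ≈ 0.224, b = sin(fδ)/sin δ ≈ 0.836.
p = a·p₁ + b·p₂ ≈ (-0.212, -0.532, -0.820); φ = arcsin(p_z) ≈ -55.07°, λ = atan2(p_y, p_x) ≈ -111.69°.

≈ 55°S, 112°W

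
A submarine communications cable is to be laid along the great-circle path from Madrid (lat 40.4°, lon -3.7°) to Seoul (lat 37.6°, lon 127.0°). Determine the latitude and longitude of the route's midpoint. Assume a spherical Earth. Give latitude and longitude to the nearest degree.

≈ lat 63°, lon 64°

Write both endpoints as unit vectors p₁, p₂ with components (cos φ cos λ, cos φ sin λ, sin φ).
The central angle between the endpoints is δ = arccos(p₁·p₂) ≈ 1.569 rad (89.9°).
Interpolate at f = 1/2 with slerp weights a = sin((1−f)δ)/sin δ ≈ 0.706, b = sin(fδ)/sin δ ≈ 0.706.
p = a·p₁ + b·p₂ ≈ (0.200, 0.412, 0.889); φ = arcsin(p_z) ≈ 62.73°, λ = atan2(p_y, p_x) ≈ 64.12°.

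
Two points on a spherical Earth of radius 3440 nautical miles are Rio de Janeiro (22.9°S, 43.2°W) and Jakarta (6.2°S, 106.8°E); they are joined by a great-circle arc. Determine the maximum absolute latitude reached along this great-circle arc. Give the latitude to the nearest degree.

The great circle lies in the plane with unit normal n̂ = (p₁ × p₂)/|p₁ × p₂|.
Here n̂_z ≈ +0.694; the vertex latitude is φ_max = arccos|n̂_z| ≈ 46.1°.
Check via Clairaut: cos φ_max = |cos φ₁| · sin C = cos(22.9°)·sin(131.2°) ≈ 0.694, again giving ≈ 46.1°.

≈ 46°S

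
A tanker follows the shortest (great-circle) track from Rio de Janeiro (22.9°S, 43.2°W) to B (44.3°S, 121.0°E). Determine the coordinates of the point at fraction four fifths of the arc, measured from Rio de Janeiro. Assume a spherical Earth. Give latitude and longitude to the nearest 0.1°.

≈ (65.2°S, 107.0°E)

Convert each endpoint to a unit vector on the sphere (x = cos φ cos λ, y = cos φ sin λ, z = sin φ).
The central angle between the endpoints is δ = arccos(p₁·p₂) ≈ 1.942 rad (111.3°).
Interpolate at f = 4/5 with slerp weights a = sin((1−f)δ)/sin δ ≈ 0.406, b = sin(fδ)/sin δ ≈ 1.073.
p = a·p₁ + b·p₂ ≈ (-0.123, 0.402, -0.907); φ = arcsin(p_z) ≈ -65.15°, λ = atan2(p_y, p_x) ≈ 106.96°.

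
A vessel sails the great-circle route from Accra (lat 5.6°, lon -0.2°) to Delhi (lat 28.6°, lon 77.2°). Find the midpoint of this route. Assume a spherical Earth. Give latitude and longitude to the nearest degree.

≈ lat 21°, lon 36°

Convert each endpoint to a unit vector on the sphere (x = cos φ cos λ, y = cos φ sin λ, z = sin φ).
The central angle between the endpoints is δ = arccos(p₁·p₂) ≈ 1.331 rad (76.3°).
Interpolate at f = 1/2 with slerp weights a = sin((1−f)δ)/sin δ ≈ 0.636, b = sin(fδ)/sin δ ≈ 0.636.
p = a·p₁ + b·p₂ ≈ (0.756, 0.542, 0.366); φ = arcsin(p_z) ≈ 21.49°, λ = atan2(p_y, p_x) ≈ 35.63°.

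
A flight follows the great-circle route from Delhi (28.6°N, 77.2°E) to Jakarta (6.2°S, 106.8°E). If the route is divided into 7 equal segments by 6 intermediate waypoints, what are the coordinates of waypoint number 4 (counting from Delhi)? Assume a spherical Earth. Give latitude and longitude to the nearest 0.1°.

Write both endpoints as unit vectors p₁, p₂ with components (cos φ cos λ, cos φ sin λ, sin φ).
The central angle between the endpoints is δ = arccos(p₁·p₂) ≈ 0.785 rad (45.0°).
Interpolate at f = 4/7 with slerp weights a = sin((1−f)δ)/sin δ ≈ 0.467, b = sin(fδ)/sin δ ≈ 0.614.
p = a·p₁ + b·p₂ ≈ (-0.085, 0.984, 0.157); φ = arcsin(p_z) ≈ 9.05°, λ = atan2(p_y, p_x) ≈ 94.96°.

≈ 9.1°N, 95.0°E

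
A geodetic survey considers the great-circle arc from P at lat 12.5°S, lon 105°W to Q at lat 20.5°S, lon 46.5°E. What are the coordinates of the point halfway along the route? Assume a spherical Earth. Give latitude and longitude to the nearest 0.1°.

Write both endpoints as unit vectors p₁, p₂ with components (cos φ cos λ, cos φ sin λ, sin φ).
The central angle between the endpoints is δ = arccos(p₁·p₂) ≈ 2.386 rad (136.7°).
Interpolate at f = 1/2 with slerp weights a = sin((1−f)δ)/sin δ ≈ 1.355, b = sin(fδ)/sin δ ≈ 1.355.
p = a·p₁ + b·p₂ ≈ (0.531, -0.357, -0.768); φ = arcsin(p_z) ≈ -50.18°, λ = atan2(p_y, p_x) ≈ -33.91°.

≈ lat 50.2°S, lon 33.9°W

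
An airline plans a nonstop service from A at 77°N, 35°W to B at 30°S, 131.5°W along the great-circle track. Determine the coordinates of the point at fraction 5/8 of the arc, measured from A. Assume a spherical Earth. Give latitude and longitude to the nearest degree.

From cos δ = sin φ₁ sin φ₂ + cos φ₁ cos φ₂ cos Δλ, the central angle is δ ≈ 2.105 rad (120.6°).
Interpolate at f = 5/8 with slerp weights a = sin((1−f)δ)/sin δ ≈ 0.825, b = sin(fδ)/sin δ ≈ 1.124.
p = a·p₁ + b·p₂ ≈ (-0.493, -0.836, 0.242); φ = arcsin(p_z) ≈ 13.98°, λ = atan2(p_y, p_x) ≈ -120.55°.

≈ 14°N, 121°W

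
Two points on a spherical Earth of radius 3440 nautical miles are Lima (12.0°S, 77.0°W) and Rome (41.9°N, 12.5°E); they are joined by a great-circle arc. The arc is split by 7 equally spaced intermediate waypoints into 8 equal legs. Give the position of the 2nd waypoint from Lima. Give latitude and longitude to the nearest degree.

≈ (4°N, 59°W)

Convert each endpoint to a unit vector on the sphere (x = cos φ cos λ, y = cos φ sin λ, z = sin φ).
The central angle between the endpoints is δ = arccos(p₁·p₂) ≈ 1.704 rad (97.6°).
Interpolate at f = 2/8 with slerp weights a = sin((1−f)δ)/sin δ ≈ 0.966, b = sin(fδ)/sin δ ≈ 0.417.
p = a·p₁ + b·p₂ ≈ (0.515, -0.853, 0.078); φ = arcsin(p_z) ≈ 4.45°, λ = atan2(p_y, p_x) ≈ -58.87°.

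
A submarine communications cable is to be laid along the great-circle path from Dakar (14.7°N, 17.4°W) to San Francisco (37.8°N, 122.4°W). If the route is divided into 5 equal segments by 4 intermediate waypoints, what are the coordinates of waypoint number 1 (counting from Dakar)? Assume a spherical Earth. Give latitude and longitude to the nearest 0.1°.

The haversine formula gives a central angle δ ≈ 1.613 rad (92.4°) between the endpoints.
Interpolate at f = 1/5 with slerp weights a = sin((1−f)δ)/sin δ ≈ 0.962, b = sin(fδ)/sin δ ≈ 0.317.
p = a·p₁ + b·p₂ ≈ (0.753, -0.490, 0.439); φ = arcsin(p_z) ≈ 26.01°, λ = atan2(p_y, p_x) ≈ -33.03°.

≈ 26.0°N, 33.0°W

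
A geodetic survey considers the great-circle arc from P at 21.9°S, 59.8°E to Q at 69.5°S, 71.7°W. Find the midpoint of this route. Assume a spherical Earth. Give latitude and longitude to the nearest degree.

≈ 60°S, 39°E

Write both endpoints as unit vectors p₁, p₂ with components (cos φ cos λ, cos φ sin λ, sin φ).
The central angle between the endpoints is δ = arccos(p₁·p₂) ≈ 1.436 rad (82.3°).
Interpolate at f = 1/2 with slerp weights a = sin((1−f)δ)/sin δ ≈ 0.664, b = sin(fδ)/sin δ ≈ 0.664.
p = a·p₁ + b·p₂ ≈ (0.383, 0.312, -0.870); φ = arcsin(p_z) ≈ -60.41°, λ = atan2(p_y, p_x) ≈ 39.14°.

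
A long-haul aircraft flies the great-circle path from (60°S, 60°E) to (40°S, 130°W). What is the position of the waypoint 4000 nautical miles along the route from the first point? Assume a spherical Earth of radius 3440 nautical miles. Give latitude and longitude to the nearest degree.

Convert each endpoint to a unit vector on the sphere (x = cos φ cos λ, y = cos φ sin λ, z = sin φ).
The central angle between the endpoints is δ = arccos(p₁·p₂) ≈ 1.390 rad (79.7°). The total great-circle distance is δ·R ≈ 1.390 × 3440 ≈ 4783 nmi, so the target fraction is f = 4000/4783 ≈ 0.836.
Interpolate at f ≈ 0.836 with slerp weights a = sin((1−f)δ)/sin δ ≈ 0.229, b = sin(fδ)/sin δ ≈ 0.933.
p = a·p₁ + b·p₂ ≈ (-0.402, -0.448, -0.798); φ = arcsin(p_z) ≈ -52.97°, λ = atan2(p_y, p_x) ≈ -131.89°.

≈ (53°S, 132°W)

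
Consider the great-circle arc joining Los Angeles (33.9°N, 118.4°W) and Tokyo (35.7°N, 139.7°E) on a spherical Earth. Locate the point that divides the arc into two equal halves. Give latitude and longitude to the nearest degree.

Write both endpoints as unit vectors p₁, p₂ with components (cos φ cos λ, cos φ sin λ, sin φ).
The central angle between the endpoints is δ = arccos(p₁·p₂) ≈ 1.383 rad (79.3°).
Interpolate at f = 1/2 with slerp weights a = sin((1−f)δ)/sin δ ≈ 0.649, b = sin(fδ)/sin δ ≈ 0.649.
p = a·p₁ + b·p₂ ≈ (-0.658, -0.133, 0.741); φ = arcsin(p_z) ≈ 47.81°, λ = atan2(p_y, p_x) ≈ -168.58°.

≈ 48°N, 169°W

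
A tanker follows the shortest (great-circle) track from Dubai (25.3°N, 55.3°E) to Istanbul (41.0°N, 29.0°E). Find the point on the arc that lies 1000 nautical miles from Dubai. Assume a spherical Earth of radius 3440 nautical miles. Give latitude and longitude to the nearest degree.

≈ 36°N, 40°E

From cos δ = sin φ₁ sin φ₂ + cos φ₁ cos φ₂ cos Δλ, the central angle is δ ≈ 0.469 rad (26.9°). The total great-circle distance is δ·R ≈ 0.469 × 3440 ≈ 1613 nmi, so the target fraction is f = 1000/1613 ≈ 0.620.
Interpolate at f ≈ 0.620 with slerp weights a = sin((1−f)δ)/sin δ ≈ 0.392, b = sin(fδ)/sin δ ≈ 0.634.
p = a·p₁ + b·p₂ ≈ (0.621, 0.524, 0.584); φ = arcsin(p_z) ≈ 35.71°, λ = atan2(p_y, p_x) ≈ 40.16°.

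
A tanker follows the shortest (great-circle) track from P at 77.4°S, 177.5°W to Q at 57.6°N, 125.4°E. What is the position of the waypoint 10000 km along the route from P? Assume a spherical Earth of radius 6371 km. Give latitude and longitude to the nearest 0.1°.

≈ 9.0°N, 138.0°E

From cos δ = sin φ₁ sin φ₂ + cos φ₁ cos φ₂ cos Δλ, the central angle is δ ≈ 2.435 rad (139.5°). The total great-circle distance is δ·R ≈ 2.435 × 6371 ≈ 15513 km, so the target fraction is f = 10000/15513 ≈ 0.645.
Interpolate at f ≈ 0.645 with slerp weights a = sin((1−f)δ)/sin δ ≈ 1.172, b = sin(fδ)/sin δ ≈ 1.540.
p = a·p₁ + b·p₂ ≈ (-0.734, 0.661, 0.156); φ = arcsin(p_z) ≈ 8.98°, λ = atan2(p_y, p_x) ≈ 137.96°.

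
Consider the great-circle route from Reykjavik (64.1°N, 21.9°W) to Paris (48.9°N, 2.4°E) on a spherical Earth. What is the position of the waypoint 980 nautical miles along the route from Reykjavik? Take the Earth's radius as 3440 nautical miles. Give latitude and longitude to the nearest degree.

The haversine formula gives a central angle δ ≈ 0.349 rad (20.0°) between the endpoints. The total great-circle distance is δ·R ≈ 0.349 × 3440 ≈ 1202 nmi, so the target fraction is f = 980/1202 ≈ 0.815.
Interpolate at f ≈ 0.815 with slerp weights a = sin((1−f)δ)/sin δ ≈ 0.188, b = sin(fδ)/sin δ ≈ 0.821.
p = a·p₁ + b·p₂ ≈ (0.616, -0.008, 0.788); φ = arcsin(p_z) ≈ 52.01°, λ = atan2(p_y, p_x) ≈ -0.75°.

≈ 52°N, 1°W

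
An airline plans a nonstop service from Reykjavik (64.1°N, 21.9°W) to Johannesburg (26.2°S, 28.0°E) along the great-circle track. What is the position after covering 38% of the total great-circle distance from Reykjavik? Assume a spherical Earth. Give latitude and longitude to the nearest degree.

Convert each endpoint to a unit vector on the sphere (x = cos φ cos λ, y = cos φ sin λ, z = sin φ).
The central angle between the endpoints is δ = arccos(p₁·p₂) ≈ 1.716 rad (98.3°).
Interpolate at f = 0.38 with slerp weights a = sin((1−f)δ)/sin δ ≈ 0.884, b = sin(fδ)/sin δ ≈ 0.613.
p = a·p₁ + b·p₂ ≈ (0.844, 0.114, 0.524); φ = arcsin(p_z) ≈ 31.60°, λ = atan2(p_y, p_x) ≈ 7.72°.

≈ 32°N, 8°E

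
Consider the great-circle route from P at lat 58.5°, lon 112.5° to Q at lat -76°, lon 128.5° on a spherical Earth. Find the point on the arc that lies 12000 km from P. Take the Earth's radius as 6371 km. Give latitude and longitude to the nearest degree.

≈ lat -49°, lon 120°

Write both endpoints as unit vectors p₁, p₂ with components (cos φ cos λ, cos φ sin λ, sin φ).
The central angle between the endpoints is δ = arccos(p₁·p₂) ≈ 2.354 rad (134.9°). The total great-circle distance is δ·R ≈ 2.354 × 6371 ≈ 15000 km, so the target fraction is f = 12000/15000 ≈ 0.800.
Interpolate at f ≈ 0.800 with slerp weights a = sin((1−f)δ)/sin δ ≈ 0.640, b = sin(fδ)/sin δ ≈ 1.343.
p = a·p₁ + b·p₂ ≈ (-0.330, 0.563, -0.757); φ = arcsin(p_z) ≈ -49.22°, λ = atan2(p_y, p_x) ≈ 120.38°.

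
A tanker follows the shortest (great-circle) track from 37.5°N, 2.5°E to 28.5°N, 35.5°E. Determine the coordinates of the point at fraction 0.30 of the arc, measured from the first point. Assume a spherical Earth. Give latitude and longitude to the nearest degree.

Convert each endpoint to a unit vector on the sphere (x = cos φ cos λ, y = cos φ sin λ, z = sin φ).
The central angle between the endpoints is δ = arccos(p₁·p₂) ≈ 0.505 rad (28.9°).
Interpolate at f = 0.30 with slerp weights a = sin((1−f)δ)/sin δ ≈ 0.716, b = sin(fδ)/sin δ ≈ 0.312.
p = a·p₁ + b·p₂ ≈ (0.790, 0.184, 0.584); φ = arcsin(p_z) ≈ 35.76°, λ = atan2(p_y, p_x) ≈ 13.10°.

≈ 36°N, 13°E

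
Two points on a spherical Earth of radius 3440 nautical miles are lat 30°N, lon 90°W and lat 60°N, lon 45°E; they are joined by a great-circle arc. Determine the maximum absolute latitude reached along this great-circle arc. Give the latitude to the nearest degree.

≈ 72°N

The great circle lies in the plane with unit normal n̂ = (p₁ × p₂)/|p₁ × p₂|.
Here n̂_z ≈ +0.309; the vertex latitude is φ_max = arccos|n̂_z| ≈ 72.0°.
Check via Clairaut: cos φ_max = |cos φ₁| · sin C = cos(30.0°)·sin(20.9°) ≈ 0.309, again giving ≈ 72.0°.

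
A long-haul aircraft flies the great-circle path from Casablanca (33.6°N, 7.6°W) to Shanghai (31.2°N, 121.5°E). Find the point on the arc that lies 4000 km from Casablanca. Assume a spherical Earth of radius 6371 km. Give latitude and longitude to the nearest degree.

Convert each endpoint to a unit vector on the sphere (x = cos φ cos λ, y = cos φ sin λ, z = sin φ).
The central angle between the endpoints is δ = arccos(p₁·p₂) ≈ 1.734 rad (99.4°). The total great-circle distance is δ·R ≈ 1.734 × 6371 ≈ 11048 km, so the target fraction is f = 4000/11048 ≈ 0.362.
Interpolate at f ≈ 0.362 with slerp weights a = sin((1−f)δ)/sin δ ≈ 0.906, b = sin(fδ)/sin δ ≈ 0.595.
p = a·p₁ + b·p₂ ≈ (0.482, 0.334, 0.810); φ = arcsin(p_z) ≈ 54.08°, λ = atan2(p_y, p_x) ≈ 34.75°.

≈ 54°N, 35°E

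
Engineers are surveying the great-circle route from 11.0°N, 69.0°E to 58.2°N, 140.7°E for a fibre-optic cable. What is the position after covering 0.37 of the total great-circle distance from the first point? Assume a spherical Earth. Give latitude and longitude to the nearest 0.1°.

≈ 32.7°N, 85.2°E

Write both endpoints as unit vectors p₁, p₂ with components (cos φ cos λ, cos φ sin λ, sin φ).
The central angle between the endpoints is δ = arccos(p₁·p₂) ≈ 1.240 rad (71.1°).
Interpolate at f = 0.37 with slerp weights a = sin((1−f)δ)/sin δ ≈ 0.745, b = sin(fδ)/sin δ ≈ 0.468.
p = a·p₁ + b·p₂ ≈ (0.071, 0.839, 0.540); φ = arcsin(p_z) ≈ 32.69°, λ = atan2(p_y, p_x) ≈ 85.16°.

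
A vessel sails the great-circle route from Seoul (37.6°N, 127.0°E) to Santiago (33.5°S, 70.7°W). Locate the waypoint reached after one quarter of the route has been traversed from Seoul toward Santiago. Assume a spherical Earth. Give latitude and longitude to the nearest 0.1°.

≈ (33.7°N, 178.2°E)

Convert each endpoint to a unit vector on the sphere (x = cos φ cos λ, y = cos φ sin λ, z = sin φ).
The central angle between the endpoints is δ = arccos(p₁·p₂) ≈ 2.881 rad (165.1°).
Interpolate at f = 1/4 with slerp weights a = sin((1−f)δ)/sin δ ≈ 3.222, b = sin(fδ)/sin δ ≈ 2.557.
p = a·p₁ + b·p₂ ≈ (-0.832, 0.026, 0.555); φ = arcsin(p_z) ≈ 33.69°, λ = atan2(p_y, p_x) ≈ 178.18°.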